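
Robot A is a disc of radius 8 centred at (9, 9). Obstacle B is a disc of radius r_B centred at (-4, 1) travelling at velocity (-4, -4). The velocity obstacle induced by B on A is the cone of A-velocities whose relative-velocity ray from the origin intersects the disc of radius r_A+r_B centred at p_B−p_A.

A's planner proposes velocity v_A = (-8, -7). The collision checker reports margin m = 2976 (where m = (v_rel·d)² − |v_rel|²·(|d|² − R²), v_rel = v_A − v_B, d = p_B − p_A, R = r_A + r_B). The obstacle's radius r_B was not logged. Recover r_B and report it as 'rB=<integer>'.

m = 2976
d = (-13, -8);  v_rel = (-4, -3),  |v_rel|² = 25
v_rel×d = (-4)·(-8) − (-3)·(-13) = -7
since m = R²·25 − (-7)²:  R² = (49 + 2976) / 25 = 121
R = √121 = 11  ⇒  r_B = 11 − 8 = 3

rB=3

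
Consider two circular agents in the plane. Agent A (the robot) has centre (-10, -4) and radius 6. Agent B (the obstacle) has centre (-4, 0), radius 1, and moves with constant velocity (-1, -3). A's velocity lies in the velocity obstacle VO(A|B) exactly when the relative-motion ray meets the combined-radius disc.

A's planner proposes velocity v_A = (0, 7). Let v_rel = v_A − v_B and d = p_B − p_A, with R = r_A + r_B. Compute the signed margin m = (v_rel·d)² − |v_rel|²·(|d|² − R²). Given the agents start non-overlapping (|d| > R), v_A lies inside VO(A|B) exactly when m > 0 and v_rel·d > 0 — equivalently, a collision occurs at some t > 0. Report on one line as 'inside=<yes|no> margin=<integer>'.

d = (6, 4),  |d|² = 52;  R = 6+1 = 7,  c = 52−7² = 3
v_rel = (1, 10),  |v_rel|² = 101;  v_rel·d = (1)·(6) + (10)·(4) = 46
101·t² − 92·t + 3 = 0  ⇒  m = 46² − 101·3 = 1813
m = 1813 > 0,  v_rel·d = 46 > 0  ⇒  inside

inside=yes margin=1813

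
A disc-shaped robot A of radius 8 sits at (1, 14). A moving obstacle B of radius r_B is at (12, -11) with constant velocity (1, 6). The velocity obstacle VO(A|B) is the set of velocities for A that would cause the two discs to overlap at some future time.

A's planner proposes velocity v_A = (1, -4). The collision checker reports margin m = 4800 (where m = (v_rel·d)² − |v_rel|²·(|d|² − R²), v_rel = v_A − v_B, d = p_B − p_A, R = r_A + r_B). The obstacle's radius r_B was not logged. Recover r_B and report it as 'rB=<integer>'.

m = 4800
d = (11, -25);  v_rel = (0, -10),  |v_rel|² = 100
v_rel×d = (0)·(-25) − (-10)·(11) = 110
since m = R²·100 − 110²:  R² = (12100 + 4800) / 100 = 169
R = √169 = 13  ⇒  r_B = 13 − 8 = 5

rB=5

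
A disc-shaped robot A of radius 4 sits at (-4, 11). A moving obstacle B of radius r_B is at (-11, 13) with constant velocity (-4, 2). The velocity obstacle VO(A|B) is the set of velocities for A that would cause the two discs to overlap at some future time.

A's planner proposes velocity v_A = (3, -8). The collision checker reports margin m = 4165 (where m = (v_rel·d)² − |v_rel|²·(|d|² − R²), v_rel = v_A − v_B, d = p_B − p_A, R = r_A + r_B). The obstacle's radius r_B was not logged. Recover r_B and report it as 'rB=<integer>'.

m = 4165
d = (-7, 2);  v_rel = (7, -10),  |v_rel|² = 149
v_rel×d = (7)·(2) − (-10)·(-7) = -56
since m = R²·149 − (-56)²:  R² = (3136 + 4165) / 149 = 49
R = √49 = 7  ⇒  r_B = 7 − 4 = 3

rB=3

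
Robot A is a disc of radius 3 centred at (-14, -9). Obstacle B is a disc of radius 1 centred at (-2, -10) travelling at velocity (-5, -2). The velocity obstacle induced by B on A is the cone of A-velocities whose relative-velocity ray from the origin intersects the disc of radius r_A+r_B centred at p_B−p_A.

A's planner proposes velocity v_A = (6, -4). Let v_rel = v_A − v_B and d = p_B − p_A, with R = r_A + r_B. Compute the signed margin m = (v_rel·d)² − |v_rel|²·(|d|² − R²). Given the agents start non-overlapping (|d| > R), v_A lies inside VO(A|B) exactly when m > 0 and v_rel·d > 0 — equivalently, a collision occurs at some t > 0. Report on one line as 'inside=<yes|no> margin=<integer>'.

d = (12, -1),  |d|² = 145;  R = 3+1 = 4,  c = 145−4² = 129
v_rel = (11, -2),  |v_rel|² = 125;  v_rel·d = (11)·(12) + (-2)·(-1) = 134
125·t² − 268·t + 129 = 0  ⇒  m = 134² − 125·129 = 1831
m = 1831 > 0,  v_rel·d = 134 > 0  ⇒  inside

inside=yes margin=1831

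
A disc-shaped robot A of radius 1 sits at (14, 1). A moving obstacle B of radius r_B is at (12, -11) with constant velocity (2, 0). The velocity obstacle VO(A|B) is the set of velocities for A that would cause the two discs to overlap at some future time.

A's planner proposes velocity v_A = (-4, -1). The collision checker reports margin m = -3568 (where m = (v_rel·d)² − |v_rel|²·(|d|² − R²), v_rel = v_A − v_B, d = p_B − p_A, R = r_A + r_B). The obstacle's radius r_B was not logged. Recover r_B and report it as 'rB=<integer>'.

m = -3568
d = (-2, -12);  v_rel = (-6, -1),  |v_rel|² = 37
v_rel×d = (-6)·(-12) − (-1)·(-2) = 70
since m = R²·37 − 70²:  R² = (4900 + -3568) / 37 = 36
R = √36 = 6  ⇒  r_B = 6 − 1 = 5

rB=5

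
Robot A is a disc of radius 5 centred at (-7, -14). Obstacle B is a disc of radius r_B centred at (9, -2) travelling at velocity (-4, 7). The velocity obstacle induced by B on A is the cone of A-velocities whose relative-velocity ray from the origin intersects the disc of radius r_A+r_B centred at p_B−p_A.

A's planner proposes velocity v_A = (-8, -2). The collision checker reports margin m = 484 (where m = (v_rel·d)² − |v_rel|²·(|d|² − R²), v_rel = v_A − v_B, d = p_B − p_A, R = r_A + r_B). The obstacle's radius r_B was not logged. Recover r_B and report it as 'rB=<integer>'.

m = 484
d = (16, 12);  v_rel = (-4, -9),  |v_rel|² = 97
v_rel×d = (-4)·(12) − (-9)·(16) = 96
since m = R²·97 − 96²:  R² = (9216 + 484) / 97 = 100
R = √100 = 10  ⇒  r_B = 10 − 5 = 5

rB=5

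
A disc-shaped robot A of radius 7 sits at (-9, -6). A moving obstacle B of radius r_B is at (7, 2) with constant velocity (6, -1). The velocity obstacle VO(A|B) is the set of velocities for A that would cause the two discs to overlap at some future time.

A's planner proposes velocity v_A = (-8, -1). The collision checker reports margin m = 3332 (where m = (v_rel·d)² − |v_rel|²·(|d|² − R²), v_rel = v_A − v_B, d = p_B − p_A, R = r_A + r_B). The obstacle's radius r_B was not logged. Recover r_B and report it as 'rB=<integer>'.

m = 3332
d = (16, 8);  v_rel = (-14, 0),  |v_rel|² = 196
v_rel×d = (-14)·(8) − (0)·(16) = -112
since m = R²·196 − (-112)²:  R² = (12544 + 3332) / 196 = 81
R = √81 = 9  ⇒  r_B = 9 − 7 = 2

rB=2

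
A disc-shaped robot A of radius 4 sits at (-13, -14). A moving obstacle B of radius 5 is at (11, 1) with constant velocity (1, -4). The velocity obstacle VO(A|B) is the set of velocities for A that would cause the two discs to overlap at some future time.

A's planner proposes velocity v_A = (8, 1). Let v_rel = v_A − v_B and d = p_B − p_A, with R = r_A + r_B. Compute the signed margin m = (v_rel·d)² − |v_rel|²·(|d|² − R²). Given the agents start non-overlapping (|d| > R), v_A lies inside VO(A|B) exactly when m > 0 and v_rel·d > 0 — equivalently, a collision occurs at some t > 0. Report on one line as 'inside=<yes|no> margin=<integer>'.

d = (24, 15),  |d|² = 801;  R = 4+5 = 9,  c = 801−9² = 720
v_rel = (7, 5),  |v_rel|² = 74;  v_rel·d = (7)·(24) + (5)·(15) = 243
74·t² − 486·t + 720 = 0  ⇒  m = 243² − 74·720 = 5769
m = 5769 > 0,  v_rel·d = 243 > 0  ⇒  inside

inside=yes margin=5769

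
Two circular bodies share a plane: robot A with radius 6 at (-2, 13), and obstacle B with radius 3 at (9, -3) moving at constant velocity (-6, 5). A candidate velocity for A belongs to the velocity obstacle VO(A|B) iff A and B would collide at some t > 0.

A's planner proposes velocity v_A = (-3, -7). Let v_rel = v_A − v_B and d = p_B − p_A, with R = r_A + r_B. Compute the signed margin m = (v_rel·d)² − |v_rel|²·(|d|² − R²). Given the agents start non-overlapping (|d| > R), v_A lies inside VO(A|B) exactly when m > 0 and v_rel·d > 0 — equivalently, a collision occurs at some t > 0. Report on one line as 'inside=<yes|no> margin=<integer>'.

d = (11, -16),  |d|² = 377;  R = 6+3 = 9,  c = 377−9² = 296
v_rel = (3, -12),  |v_rel|² = 153;  v_rel·d = (3)·(11) + (-12)·(-16) = 225
153·t² − 450·t + 296 = 0  ⇒  m = 225² − 153·296 = 5337
m = 5337 > 0,  v_rel·d = 225 > 0  ⇒  inside

inside=yes margin=5337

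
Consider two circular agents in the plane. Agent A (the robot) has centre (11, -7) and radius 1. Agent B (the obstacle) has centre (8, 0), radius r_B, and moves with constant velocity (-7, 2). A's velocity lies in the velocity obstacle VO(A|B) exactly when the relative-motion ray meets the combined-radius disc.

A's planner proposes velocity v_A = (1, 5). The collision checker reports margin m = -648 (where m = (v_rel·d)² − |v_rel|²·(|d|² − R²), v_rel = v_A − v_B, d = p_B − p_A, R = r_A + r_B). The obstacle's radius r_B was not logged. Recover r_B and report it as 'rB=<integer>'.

m = -648
d = (-3, 7);  v_rel = (8, 3),  |v_rel|² = 73
v_rel×d = (8)·(7) − (3)·(-3) = 65
since m = R²·73 − 65²:  R² = (4225 + -648) / 73 = 49
R = √49 = 7  ⇒  r_B = 7 − 1 = 6

rB=6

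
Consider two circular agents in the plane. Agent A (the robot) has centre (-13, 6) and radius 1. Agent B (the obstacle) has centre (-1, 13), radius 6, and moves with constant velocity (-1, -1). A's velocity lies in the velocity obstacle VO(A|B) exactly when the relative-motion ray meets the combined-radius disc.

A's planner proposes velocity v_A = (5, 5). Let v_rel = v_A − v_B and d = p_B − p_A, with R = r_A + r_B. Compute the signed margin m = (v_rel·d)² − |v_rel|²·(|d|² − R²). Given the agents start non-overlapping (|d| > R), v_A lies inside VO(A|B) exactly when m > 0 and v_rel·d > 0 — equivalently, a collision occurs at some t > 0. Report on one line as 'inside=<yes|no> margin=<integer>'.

d = (12, 7),  |d|² = 193;  R = 1+6 = 7,  c = 193−7² = 144
v_rel = (6, 6),  |v_rel|² = 72;  v_rel·d = (6)·(12) + (6)·(7) = 114
72·t² − 228·t + 144 = 0  ⇒  m = 114² − 72·144 = 2628
m = 2628 > 0,  v_rel·d = 114 > 0  ⇒  inside

inside=yes margin=2628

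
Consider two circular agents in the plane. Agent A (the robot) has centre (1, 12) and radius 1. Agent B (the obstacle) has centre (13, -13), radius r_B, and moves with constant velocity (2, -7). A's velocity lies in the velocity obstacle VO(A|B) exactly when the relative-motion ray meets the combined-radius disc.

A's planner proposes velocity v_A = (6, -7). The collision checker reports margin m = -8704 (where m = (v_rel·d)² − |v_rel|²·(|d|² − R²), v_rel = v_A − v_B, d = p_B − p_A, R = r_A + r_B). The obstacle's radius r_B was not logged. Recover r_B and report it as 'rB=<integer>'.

m = -8704
d = (12, -25);  v_rel = (4, 0),  |v_rel|² = 16
v_rel×d = (4)·(-25) − (0)·(12) = -100
since m = R²·16 − (-100)²:  R² = (10000 + -8704) / 16 = 81
R = √81 = 9  ⇒  r_B = 9 − 1 = 8

rB=8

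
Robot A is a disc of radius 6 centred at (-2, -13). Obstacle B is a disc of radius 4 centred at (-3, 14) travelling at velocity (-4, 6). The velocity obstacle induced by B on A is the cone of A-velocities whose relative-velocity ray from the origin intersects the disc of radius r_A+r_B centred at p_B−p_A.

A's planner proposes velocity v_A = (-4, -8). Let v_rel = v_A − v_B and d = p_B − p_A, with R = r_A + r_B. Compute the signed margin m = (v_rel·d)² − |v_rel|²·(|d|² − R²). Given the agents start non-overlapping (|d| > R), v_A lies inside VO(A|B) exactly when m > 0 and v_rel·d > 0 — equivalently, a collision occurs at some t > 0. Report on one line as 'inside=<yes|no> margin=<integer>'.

d = (-1, 27),  |d|² = 730;  R = 6+4 = 10,  c = 730−10² = 630
v_rel = (0, -14),  |v_rel|² = 196;  v_rel·d = (0)·(-1) + (-14)·(27) = -378
196·t² + 756·t + 630 = 0  ⇒  m = (-378)² − 196·630 = 19404
m = 19404 > 0,  v_rel·d = -378 < 0  ⇒  outside

inside=no margin=19404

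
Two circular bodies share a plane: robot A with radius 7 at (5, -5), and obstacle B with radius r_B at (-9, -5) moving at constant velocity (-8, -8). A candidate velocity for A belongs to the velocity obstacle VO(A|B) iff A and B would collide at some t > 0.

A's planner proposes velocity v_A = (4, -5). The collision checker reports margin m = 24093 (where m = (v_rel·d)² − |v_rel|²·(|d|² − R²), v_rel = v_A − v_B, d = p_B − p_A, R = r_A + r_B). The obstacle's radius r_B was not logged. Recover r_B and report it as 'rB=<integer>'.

m = 24093
d = (-14, 0);  v_rel = (12, 3),  |v_rel|² = 153
v_rel×d = (12)·(0) − (3)·(-14) = 42
since m = R²·153 − 42²:  R² = (1764 + 24093) / 153 = 169
R = √169 = 13  ⇒  r_B = 13 − 7 = 6

rB=6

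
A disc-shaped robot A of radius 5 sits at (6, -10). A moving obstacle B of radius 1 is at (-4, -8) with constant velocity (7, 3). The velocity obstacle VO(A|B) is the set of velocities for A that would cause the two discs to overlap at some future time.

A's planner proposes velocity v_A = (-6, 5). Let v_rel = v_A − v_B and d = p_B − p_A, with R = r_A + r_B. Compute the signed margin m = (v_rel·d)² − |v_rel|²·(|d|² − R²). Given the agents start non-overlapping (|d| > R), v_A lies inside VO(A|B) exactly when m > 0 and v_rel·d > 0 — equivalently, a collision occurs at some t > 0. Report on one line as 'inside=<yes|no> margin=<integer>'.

d = (-10, 2),  |d|² = 104;  R = 5+1 = 6,  c = 104−6² = 68
v_rel = (-13, 2),  |v_rel|² = 173;  v_rel·d = (-13)·(-10) + (2)·(2) = 134
173·t² − 268·t + 68 = 0  ⇒  m = 134² − 173·68 = 6192
m = 6192 > 0,  v_rel·d = 134 > 0  ⇒  inside

inside=yes margin=6192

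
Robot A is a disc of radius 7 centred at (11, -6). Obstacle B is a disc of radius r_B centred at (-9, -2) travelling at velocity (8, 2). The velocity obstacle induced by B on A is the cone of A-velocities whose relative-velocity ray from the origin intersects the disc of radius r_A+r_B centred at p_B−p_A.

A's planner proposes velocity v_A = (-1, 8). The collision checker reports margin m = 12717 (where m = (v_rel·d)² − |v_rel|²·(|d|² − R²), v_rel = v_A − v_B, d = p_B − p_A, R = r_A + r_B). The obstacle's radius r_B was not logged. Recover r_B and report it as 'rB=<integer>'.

m = 12717
d = (-20, 4);  v_rel = (-9, 6),  |v_rel|² = 117
v_rel×d = (-9)·(4) − (6)·(-20) = 84
since m = R²·117 − 84²:  R² = (7056 + 12717) / 117 = 169
R = √169 = 13  ⇒  r_B = 13 − 7 = 6

rB=6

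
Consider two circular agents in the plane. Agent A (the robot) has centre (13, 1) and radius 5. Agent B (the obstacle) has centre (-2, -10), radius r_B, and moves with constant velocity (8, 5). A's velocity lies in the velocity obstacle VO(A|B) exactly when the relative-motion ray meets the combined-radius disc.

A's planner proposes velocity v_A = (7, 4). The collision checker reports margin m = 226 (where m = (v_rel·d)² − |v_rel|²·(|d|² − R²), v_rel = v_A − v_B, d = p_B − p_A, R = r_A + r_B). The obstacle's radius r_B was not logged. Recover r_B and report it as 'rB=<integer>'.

m = 226
d = (-15, -11);  v_rel = (-1, -1),  |v_rel|² = 2
v_rel×d = (-1)·(-11) − (-1)·(-15) = -4
since m = R²·2 − (-4)²:  R² = (16 + 226) / 2 = 121
R = √121 = 11  ⇒  r_B = 11 − 5 = 6

rB=6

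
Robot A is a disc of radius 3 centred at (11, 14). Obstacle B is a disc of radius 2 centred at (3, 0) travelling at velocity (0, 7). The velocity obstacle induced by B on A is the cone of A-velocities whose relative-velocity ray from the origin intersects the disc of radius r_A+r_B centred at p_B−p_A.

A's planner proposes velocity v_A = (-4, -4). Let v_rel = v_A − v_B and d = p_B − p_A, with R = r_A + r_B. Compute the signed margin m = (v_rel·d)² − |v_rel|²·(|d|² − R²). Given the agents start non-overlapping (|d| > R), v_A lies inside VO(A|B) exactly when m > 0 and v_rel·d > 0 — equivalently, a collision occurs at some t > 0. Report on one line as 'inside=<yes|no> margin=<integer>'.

d = (-8, -14),  |d|² = 260;  R = 3+2 = 5,  c = 260−5² = 235
v_rel = (-4, -11),  |v_rel|² = 137;  v_rel·d = (-4)·(-8) + (-11)·(-14) = 186
137·t² − 372·t + 235 = 0  ⇒  m = 186² − 137·235 = 2401
m = 2401 > 0,  v_rel·d = 186 > 0  ⇒  inside

inside=yes margin=2401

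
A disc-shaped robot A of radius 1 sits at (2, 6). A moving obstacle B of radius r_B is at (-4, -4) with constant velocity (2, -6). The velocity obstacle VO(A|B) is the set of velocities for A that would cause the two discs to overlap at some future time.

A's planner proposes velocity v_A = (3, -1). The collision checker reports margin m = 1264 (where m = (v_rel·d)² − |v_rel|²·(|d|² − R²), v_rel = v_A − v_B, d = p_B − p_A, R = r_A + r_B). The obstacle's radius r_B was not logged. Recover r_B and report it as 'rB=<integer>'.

m = 1264
d = (-6, -10);  v_rel = (1, 5),  |v_rel|² = 26
v_rel×d = (1)·(-10) − (5)·(-6) = 20
since m = R²·26 − 20²:  R² = (400 + 1264) / 26 = 64
R = √64 = 8  ⇒  r_B = 8 − 1 = 7

rB=7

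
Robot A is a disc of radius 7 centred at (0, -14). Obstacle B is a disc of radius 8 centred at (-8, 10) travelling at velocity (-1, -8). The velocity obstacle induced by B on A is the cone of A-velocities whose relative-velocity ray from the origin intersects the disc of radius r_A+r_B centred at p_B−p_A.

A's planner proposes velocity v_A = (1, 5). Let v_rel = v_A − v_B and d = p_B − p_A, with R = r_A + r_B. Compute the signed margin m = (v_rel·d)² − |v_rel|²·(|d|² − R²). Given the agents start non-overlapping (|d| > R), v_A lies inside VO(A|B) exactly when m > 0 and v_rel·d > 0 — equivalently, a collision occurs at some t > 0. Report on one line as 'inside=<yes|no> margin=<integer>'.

d = (-8, 24),  |d|² = 640;  R = 7+8 = 15,  c = 640−15² = 415
v_rel = (2, 13),  |v_rel|² = 173;  v_rel·d = (2)·(-8) + (13)·(24) = 296
173·t² − 592·t + 415 = 0  ⇒  m = 296² − 173·415 = 15821
m = 15821 > 0,  v_rel·d = 296 > 0  ⇒  inside

inside=yes margin=15821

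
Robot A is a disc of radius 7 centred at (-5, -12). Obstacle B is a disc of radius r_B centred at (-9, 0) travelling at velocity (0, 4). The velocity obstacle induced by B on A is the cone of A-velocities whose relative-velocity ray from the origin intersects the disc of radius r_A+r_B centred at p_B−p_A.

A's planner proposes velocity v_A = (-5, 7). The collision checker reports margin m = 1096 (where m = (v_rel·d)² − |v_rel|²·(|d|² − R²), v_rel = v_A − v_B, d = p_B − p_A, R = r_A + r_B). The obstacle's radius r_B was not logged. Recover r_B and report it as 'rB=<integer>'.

m = 1096
d = (-4, 12);  v_rel = (-5, 3),  |v_rel|² = 34
v_rel×d = (-5)·(12) − (3)·(-4) = -48
since m = R²·34 − (-48)²:  R² = (2304 + 1096) / 34 = 100
R = √100 = 10  ⇒  r_B = 10 − 7 = 3

rB=3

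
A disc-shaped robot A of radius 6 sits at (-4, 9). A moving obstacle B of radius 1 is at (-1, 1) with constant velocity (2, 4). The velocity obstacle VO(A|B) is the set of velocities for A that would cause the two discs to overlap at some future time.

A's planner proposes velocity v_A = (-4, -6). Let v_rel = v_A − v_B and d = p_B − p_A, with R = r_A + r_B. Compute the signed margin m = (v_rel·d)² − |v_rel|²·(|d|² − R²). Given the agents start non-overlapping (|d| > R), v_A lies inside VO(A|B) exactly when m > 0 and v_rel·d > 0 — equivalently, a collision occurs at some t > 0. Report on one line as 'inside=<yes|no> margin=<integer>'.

d = (3, -8),  |d|² = 73;  R = 6+1 = 7,  c = 73−7² = 24
v_rel = (-6, -10),  |v_rel|² = 136;  v_rel·d = (-6)·(3) + (-10)·(-8) = 62
136·t² − 124·t + 24 = 0  ⇒  m = 62² − 136·24 = 580
m = 580 > 0,  v_rel·d = 62 > 0  ⇒  inside

inside=yes margin=580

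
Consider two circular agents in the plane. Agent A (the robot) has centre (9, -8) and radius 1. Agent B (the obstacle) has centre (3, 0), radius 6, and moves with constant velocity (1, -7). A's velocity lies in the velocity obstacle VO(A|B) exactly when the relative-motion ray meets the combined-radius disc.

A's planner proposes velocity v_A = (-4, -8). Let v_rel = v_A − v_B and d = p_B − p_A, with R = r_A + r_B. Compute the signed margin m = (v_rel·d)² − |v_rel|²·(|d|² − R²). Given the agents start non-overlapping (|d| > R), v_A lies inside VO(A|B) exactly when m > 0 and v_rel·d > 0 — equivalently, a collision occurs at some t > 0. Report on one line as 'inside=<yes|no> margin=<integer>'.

d = (-6, 8),  |d|² = 100;  R = 1+6 = 7,  c = 100−7² = 51
v_rel = (-5, -1),  |v_rel|² = 26;  v_rel·d = (-5)·(-6) + (-1)·(8) = 22
26·t² − 44·t + 51 = 0  ⇒  m = 22² − 26·51 = -842
m = -842 < 0,  v_rel·d = 22 > 0  ⇒  outside

inside=no margin=-842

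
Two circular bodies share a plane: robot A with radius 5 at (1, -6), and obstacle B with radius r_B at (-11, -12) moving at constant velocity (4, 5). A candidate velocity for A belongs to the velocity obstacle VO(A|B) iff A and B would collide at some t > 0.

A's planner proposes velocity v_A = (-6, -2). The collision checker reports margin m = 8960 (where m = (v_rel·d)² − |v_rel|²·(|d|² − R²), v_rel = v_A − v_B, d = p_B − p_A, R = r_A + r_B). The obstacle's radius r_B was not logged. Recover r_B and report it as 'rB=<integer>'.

m = 8960
d = (-12, -6);  v_rel = (-10, -7),  |v_rel|² = 149
v_rel×d = (-10)·(-6) − (-7)·(-12) = -24
since m = R²·149 − (-24)²:  R² = (576 + 8960) / 149 = 64
R = √64 = 8  ⇒  r_B = 8 − 5 = 3

rB=3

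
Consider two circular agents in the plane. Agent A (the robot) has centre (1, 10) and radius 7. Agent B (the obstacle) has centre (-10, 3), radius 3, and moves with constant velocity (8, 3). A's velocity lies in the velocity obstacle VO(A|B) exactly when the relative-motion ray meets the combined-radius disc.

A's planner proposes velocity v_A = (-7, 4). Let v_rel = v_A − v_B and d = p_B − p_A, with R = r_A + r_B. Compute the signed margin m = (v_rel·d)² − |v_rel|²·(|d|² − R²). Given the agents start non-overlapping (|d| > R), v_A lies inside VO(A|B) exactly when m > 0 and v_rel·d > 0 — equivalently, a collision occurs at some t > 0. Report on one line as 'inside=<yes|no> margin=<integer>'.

d = (-11, -7),  |d|² = 170;  R = 7+3 = 10,  c = 170−10² = 70
v_rel = (-15, 1),  |v_rel|² = 226;  v_rel·d = (-15)·(-11) + (1)·(-7) = 158
226·t² − 316·t + 70 = 0  ⇒  m = 158² − 226·70 = 9144
m = 9144 > 0,  v_rel·d = 158 > 0  ⇒  inside

inside=yes margin=9144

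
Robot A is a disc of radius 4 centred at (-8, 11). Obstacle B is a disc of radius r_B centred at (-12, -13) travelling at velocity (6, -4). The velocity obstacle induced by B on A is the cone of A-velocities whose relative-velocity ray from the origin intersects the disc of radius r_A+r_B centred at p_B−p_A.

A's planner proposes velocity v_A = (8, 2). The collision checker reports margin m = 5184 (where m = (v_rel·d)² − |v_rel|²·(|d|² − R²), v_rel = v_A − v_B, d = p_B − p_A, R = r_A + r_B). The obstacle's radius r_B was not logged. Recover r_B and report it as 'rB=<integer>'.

m = 5184
d = (-4, -24);  v_rel = (2, 6),  |v_rel|² = 40
v_rel×d = (2)·(-24) − (6)·(-4) = -24
since m = R²·40 − (-24)²:  R² = (576 + 5184) / 40 = 144
R = √144 = 12  ⇒  r_B = 12 − 4 = 8

rB=8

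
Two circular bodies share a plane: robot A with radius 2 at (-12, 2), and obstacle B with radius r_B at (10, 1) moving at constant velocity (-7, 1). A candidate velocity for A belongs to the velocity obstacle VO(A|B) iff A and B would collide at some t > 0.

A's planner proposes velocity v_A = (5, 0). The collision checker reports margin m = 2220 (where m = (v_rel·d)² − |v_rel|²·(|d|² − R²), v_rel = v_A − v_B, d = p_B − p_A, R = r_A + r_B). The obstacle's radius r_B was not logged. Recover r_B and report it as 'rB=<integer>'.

m = 2220
d = (22, -1);  v_rel = (12, -1),  |v_rel|² = 145
v_rel×d = (12)·(-1) − (-1)·(22) = 10
since m = R²·145 − 10²:  R² = (100 + 2220) / 145 = 16
R = √16 = 4  ⇒  r_B = 4 − 2 = 2

rB=2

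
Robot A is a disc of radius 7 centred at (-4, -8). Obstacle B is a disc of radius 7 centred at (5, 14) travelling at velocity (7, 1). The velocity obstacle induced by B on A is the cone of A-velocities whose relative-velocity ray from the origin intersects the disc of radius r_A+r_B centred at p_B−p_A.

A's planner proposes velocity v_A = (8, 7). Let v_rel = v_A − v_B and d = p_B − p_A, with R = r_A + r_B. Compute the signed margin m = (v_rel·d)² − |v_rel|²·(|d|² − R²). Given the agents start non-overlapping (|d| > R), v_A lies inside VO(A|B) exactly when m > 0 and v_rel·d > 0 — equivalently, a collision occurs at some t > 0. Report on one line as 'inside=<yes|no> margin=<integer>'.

d = (9, 22),  |d|² = 565;  R = 7+7 = 14,  c = 565−14² = 369
v_rel = (1, 6),  |v_rel|² = 37;  v_rel·d = (1)·(9) + (6)·(22) = 141
37·t² − 282·t + 369 = 0  ⇒  m = 141² − 37·369 = 6228
m = 6228 > 0,  v_rel·d = 141 > 0  ⇒  inside

inside=yes margin=6228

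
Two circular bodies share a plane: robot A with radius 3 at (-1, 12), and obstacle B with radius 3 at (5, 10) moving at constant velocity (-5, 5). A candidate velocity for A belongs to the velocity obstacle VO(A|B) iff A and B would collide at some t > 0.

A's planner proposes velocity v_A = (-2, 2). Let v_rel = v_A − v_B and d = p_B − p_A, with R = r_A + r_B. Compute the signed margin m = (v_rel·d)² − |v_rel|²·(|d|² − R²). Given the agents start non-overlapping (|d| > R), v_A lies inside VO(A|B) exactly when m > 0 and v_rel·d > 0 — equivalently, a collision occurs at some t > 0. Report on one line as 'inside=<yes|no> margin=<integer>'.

d = (6, -2),  |d|² = 40;  R = 3+3 = 6,  c = 40−6² = 4
v_rel = (3, -3),  |v_rel|² = 18;  v_rel·d = (3)·(6) + (-3)·(-2) = 24
18·t² − 48·t + 4 = 0  ⇒  m = 24² − 18·4 = 504
m = 504 > 0,  v_rel·d = 24 > 0  ⇒  inside

inside=yes margin=504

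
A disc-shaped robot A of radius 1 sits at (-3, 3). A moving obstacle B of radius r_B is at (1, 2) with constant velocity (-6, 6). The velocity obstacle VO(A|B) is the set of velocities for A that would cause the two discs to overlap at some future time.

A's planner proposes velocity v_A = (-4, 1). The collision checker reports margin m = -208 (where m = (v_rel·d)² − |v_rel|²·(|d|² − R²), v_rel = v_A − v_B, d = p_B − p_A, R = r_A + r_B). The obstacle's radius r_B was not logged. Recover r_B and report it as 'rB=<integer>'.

m = -208
d = (4, -1);  v_rel = (2, -5),  |v_rel|² = 29
v_rel×d = (2)·(-1) − (-5)·(4) = 18
since m = R²·29 − 18²:  R² = (324 + -208) / 29 = 4
R = √4 = 2  ⇒  r_B = 2 − 1 = 1

rB=1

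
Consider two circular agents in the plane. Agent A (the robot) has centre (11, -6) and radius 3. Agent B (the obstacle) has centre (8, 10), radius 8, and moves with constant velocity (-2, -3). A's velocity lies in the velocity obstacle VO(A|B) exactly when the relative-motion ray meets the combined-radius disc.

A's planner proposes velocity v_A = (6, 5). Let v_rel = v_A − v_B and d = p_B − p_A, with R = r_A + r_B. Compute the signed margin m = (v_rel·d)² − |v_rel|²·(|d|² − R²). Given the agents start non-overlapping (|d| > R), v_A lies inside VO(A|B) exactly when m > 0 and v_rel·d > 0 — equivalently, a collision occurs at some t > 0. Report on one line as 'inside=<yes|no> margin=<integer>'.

d = (-3, 16),  |d|² = 265;  R = 3+8 = 11,  c = 265−11² = 144
v_rel = (8, 8),  |v_rel|² = 128;  v_rel·d = (8)·(-3) + (8)·(16) = 104
128·t² − 208·t + 144 = 0  ⇒  m = 104² − 128·144 = -7616
m = -7616 < 0,  v_rel·d = 104 > 0  ⇒  outside

inside=no margin=-7616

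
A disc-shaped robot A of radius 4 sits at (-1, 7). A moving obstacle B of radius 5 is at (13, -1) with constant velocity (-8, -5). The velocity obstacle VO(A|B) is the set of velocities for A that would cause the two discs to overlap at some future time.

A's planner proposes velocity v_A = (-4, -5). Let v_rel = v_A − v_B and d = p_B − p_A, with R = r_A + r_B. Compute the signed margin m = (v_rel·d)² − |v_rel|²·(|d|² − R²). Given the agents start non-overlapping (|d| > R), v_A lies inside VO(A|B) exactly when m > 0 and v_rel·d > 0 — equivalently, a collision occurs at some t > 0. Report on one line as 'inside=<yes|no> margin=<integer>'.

d = (14, -8),  |d|² = 260;  R = 4+5 = 9,  c = 260−9² = 179
v_rel = (4, 0),  |v_rel|² = 16;  v_rel·d = (4)·(14) + (0)·(-8) = 56
16·t² − 112·t + 179 = 0  ⇒  m = 56² − 16·179 = 272
m = 272 > 0,  v_rel·d = 56 > 0  ⇒  inside

inside=yes margin=272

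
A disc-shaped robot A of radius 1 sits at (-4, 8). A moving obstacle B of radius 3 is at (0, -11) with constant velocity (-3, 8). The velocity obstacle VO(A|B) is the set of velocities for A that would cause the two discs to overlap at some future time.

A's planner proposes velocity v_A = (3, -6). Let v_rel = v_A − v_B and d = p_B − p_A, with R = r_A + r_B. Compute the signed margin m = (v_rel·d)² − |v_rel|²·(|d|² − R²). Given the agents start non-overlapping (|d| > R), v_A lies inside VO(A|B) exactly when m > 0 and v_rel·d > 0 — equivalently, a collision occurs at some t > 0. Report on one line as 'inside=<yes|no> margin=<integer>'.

d = (4, -19),  |d|² = 377;  R = 1+3 = 4,  c = 377−4² = 361
v_rel = (6, -14),  |v_rel|² = 232;  v_rel·d = (6)·(4) + (-14)·(-19) = 290
232·t² − 580·t + 361 = 0  ⇒  m = 290² − 232·361 = 348
m = 348 > 0,  v_rel·d = 290 > 0  ⇒  inside

inside=yes margin=348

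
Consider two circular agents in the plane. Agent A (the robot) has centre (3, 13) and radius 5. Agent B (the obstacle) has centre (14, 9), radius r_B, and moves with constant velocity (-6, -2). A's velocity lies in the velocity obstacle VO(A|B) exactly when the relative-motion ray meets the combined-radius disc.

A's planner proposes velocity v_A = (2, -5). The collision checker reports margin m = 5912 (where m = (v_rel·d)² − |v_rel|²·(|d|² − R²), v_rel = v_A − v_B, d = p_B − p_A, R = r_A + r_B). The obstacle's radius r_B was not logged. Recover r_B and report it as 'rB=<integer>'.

m = 5912
d = (11, -4);  v_rel = (8, -3),  |v_rel|² = 73
v_rel×d = (8)·(-4) − (-3)·(11) = 1
since m = R²·73 − 1²:  R² = (1 + 5912) / 73 = 81
R = √81 = 9  ⇒  r_B = 9 − 5 = 4

rB=4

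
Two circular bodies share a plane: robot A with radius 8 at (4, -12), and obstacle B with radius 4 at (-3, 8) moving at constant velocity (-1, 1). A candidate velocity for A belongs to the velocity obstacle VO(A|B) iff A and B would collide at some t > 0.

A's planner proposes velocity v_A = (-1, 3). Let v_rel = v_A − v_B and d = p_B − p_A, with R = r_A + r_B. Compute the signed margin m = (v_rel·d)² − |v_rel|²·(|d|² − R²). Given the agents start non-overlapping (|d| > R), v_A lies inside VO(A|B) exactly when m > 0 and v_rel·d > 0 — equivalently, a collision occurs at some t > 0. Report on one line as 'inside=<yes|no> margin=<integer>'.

d = (-7, 20),  |d|² = 449;  R = 8+4 = 12,  c = 449−12² = 305
v_rel = (0, 2),  |v_rel|² = 4;  v_rel·d = (0)·(-7) + (2)·(20) = 40
4·t² − 80·t + 305 = 0  ⇒  m = 40² − 4·305 = 380
m = 380 > 0,  v_rel·d = 40 > 0  ⇒  inside

inside=yes margin=380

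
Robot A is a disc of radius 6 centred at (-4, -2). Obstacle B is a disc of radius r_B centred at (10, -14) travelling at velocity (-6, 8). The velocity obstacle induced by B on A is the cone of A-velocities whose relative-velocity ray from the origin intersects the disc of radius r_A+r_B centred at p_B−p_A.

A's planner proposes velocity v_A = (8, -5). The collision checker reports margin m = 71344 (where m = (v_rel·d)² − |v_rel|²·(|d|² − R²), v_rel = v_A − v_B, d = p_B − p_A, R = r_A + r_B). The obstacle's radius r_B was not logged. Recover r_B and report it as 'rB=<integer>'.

m = 71344
d = (14, -12);  v_rel = (14, -13),  |v_rel|² = 365
v_rel×d = (14)·(-12) − (-13)·(14) = 14
since m = R²·365 − 14²:  R² = (196 + 71344) / 365 = 196
R = √196 = 14  ⇒  r_B = 14 − 6 = 8

rB=8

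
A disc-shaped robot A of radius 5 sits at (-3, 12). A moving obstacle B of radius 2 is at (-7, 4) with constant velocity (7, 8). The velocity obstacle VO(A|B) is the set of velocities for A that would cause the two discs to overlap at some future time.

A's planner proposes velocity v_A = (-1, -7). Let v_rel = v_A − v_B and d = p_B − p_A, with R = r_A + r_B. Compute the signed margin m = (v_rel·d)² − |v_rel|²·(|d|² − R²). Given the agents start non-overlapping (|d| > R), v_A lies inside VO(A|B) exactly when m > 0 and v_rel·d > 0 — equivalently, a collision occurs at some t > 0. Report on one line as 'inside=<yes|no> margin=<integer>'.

d = (-4, -8),  |d|² = 80;  R = 5+2 = 7,  c = 80−7² = 31
v_rel = (-8, -15),  |v_rel|² = 289;  v_rel·d = (-8)·(-4) + (-15)·(-8) = 152
289·t² − 304·t + 31 = 0  ⇒  m = 152² − 289·31 = 14145
m = 14145 > 0,  v_rel·d = 152 > 0  ⇒  inside

inside=yes margin=14145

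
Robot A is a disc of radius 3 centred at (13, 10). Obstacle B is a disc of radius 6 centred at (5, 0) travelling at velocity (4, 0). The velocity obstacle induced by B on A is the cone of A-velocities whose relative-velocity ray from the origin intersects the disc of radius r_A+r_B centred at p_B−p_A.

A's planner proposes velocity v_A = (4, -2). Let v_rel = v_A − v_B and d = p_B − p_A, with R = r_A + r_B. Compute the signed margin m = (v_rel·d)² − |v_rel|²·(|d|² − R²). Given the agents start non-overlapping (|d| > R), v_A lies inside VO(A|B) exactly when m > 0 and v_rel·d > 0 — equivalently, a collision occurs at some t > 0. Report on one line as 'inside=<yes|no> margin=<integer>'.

d = (-8, -10),  |d|² = 164;  R = 3+6 = 9,  c = 164−9² = 83
v_rel = (0, -2),  |v_rel|² = 4;  v_rel·d = (0)·(-8) + (-2)·(-10) = 20
4·t² − 40·t + 83 = 0  ⇒  m = 20² − 4·83 = 68
m = 68 > 0,  v_rel·d = 20 > 0  ⇒  inside

inside=yes margin=68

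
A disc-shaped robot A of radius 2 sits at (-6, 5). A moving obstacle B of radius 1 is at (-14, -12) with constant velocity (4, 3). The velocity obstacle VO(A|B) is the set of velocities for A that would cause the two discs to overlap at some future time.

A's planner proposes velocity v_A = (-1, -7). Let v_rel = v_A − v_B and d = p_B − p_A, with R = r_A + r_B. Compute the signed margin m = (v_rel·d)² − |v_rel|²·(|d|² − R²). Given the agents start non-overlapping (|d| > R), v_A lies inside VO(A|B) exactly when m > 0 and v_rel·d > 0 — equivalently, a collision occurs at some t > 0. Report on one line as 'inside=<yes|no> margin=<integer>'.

d = (-8, -17),  |d|² = 353;  R = 2+1 = 3,  c = 353−3² = 344
v_rel = (-5, -10),  |v_rel|² = 125;  v_rel·d = (-5)·(-8) + (-10)·(-17) = 210
125·t² − 420·t + 344 = 0  ⇒  m = 210² − 125·344 = 1100
m = 1100 > 0,  v_rel·d = 210 > 0  ⇒  inside

inside=yes margin=1100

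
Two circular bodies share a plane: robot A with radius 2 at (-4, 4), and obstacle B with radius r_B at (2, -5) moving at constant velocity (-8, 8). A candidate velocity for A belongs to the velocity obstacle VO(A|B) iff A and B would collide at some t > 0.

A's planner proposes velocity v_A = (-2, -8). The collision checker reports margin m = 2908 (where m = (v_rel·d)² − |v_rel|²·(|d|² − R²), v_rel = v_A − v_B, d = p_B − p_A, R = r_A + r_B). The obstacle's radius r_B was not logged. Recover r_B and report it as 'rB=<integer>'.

m = 2908
d = (6, -9);  v_rel = (6, -16),  |v_rel|² = 292
v_rel×d = (6)·(-9) − (-16)·(6) = 42
since m = R²·292 − 42²:  R² = (1764 + 2908) / 292 = 16
R = √16 = 4  ⇒  r_B = 4 − 2 = 2

rB=2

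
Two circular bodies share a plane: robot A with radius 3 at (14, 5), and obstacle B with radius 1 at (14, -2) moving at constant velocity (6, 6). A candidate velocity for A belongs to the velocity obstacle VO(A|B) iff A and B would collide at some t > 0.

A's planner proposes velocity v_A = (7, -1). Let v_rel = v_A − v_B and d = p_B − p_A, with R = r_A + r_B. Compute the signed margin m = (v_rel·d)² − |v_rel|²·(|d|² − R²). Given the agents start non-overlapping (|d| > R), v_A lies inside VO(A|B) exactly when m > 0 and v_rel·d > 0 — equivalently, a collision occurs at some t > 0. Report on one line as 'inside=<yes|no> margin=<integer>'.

d = (0, -7),  |d|² = 49;  R = 3+1 = 4,  c = 49−4² = 33
v_rel = (1, -7),  |v_rel|² = 50;  v_rel·d = (1)·(0) + (-7)·(-7) = 49
50·t² − 98·t + 33 = 0  ⇒  m = 49² − 50·33 = 751
m = 751 > 0,  v_rel·d = 49 > 0  ⇒  inside

inside=yes margin=751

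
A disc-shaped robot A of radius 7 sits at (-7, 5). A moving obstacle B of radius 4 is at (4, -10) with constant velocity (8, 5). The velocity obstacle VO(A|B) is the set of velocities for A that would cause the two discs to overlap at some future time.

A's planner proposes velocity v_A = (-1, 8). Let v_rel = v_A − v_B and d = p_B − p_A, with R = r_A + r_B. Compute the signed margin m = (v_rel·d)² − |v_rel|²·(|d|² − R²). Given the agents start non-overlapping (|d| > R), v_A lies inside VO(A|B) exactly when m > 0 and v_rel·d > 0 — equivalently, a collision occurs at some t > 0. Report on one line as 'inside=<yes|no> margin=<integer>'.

d = (11, -15),  |d|² = 346;  R = 7+4 = 11,  c = 346−11² = 225
v_rel = (-9, 3),  |v_rel|² = 90;  v_rel·d = (-9)·(11) + (3)·(-15) = -144
90·t² + 288·t + 225 = 0  ⇒  m = (-144)² − 90·225 = 486
m = 486 > 0,  v_rel·d = -144 < 0  ⇒  outside

inside=no margin=486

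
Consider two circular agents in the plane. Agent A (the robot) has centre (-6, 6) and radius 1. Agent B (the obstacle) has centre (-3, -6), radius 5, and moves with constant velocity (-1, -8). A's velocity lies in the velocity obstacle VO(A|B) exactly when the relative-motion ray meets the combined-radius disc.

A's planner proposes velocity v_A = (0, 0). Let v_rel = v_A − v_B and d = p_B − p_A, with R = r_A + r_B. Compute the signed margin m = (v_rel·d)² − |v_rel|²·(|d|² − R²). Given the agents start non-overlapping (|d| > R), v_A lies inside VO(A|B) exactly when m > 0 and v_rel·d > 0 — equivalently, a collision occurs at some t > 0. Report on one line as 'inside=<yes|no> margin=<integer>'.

d = (3, -12),  |d|² = 153;  R = 1+5 = 6,  c = 153−6² = 117
v_rel = (1, 8),  |v_rel|² = 65;  v_rel·d = (1)·(3) + (8)·(-12) = -93
65·t² + 186·t + 117 = 0  ⇒  m = (-93)² − 65·117 = 1044
m = 1044 > 0,  v_rel·d = -93 < 0  ⇒  outside

inside=no margin=1044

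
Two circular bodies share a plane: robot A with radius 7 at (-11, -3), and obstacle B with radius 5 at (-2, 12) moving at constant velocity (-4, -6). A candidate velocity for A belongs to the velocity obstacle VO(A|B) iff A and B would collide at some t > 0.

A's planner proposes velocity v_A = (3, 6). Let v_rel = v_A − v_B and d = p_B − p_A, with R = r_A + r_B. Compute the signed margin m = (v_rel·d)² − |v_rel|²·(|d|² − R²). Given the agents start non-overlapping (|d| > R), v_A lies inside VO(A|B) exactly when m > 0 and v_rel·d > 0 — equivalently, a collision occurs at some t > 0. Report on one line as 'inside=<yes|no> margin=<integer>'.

d = (9, 15),  |d|² = 306;  R = 7+5 = 12,  c = 306−12² = 162
v_rel = (7, 12),  |v_rel|² = 193;  v_rel·d = (7)·(9) + (12)·(15) = 243
193·t² − 486·t + 162 = 0  ⇒  m = 243² − 193·162 = 27783
m = 27783 > 0,  v_rel·d = 243 > 0  ⇒  inside

inside=yes margin=27783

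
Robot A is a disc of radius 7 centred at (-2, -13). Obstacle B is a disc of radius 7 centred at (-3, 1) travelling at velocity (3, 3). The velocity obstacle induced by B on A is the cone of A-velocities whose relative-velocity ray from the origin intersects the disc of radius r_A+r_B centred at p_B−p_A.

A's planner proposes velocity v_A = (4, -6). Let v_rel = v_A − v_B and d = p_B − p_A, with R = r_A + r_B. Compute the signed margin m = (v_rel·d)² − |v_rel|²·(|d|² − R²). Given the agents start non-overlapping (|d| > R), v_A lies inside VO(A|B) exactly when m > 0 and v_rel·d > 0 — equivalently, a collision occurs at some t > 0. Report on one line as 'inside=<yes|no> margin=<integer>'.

d = (-1, 14),  |d|² = 197;  R = 7+7 = 14,  c = 197−14² = 1
v_rel = (1, -9),  |v_rel|² = 82;  v_rel·d = (1)·(-1) + (-9)·(14) = -127
82·t² + 254·t + 1 = 0  ⇒  m = (-127)² − 82·1 = 16047
m = 16047 > 0,  v_rel·d = -127 < 0  ⇒  outside

inside=no margin=16047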